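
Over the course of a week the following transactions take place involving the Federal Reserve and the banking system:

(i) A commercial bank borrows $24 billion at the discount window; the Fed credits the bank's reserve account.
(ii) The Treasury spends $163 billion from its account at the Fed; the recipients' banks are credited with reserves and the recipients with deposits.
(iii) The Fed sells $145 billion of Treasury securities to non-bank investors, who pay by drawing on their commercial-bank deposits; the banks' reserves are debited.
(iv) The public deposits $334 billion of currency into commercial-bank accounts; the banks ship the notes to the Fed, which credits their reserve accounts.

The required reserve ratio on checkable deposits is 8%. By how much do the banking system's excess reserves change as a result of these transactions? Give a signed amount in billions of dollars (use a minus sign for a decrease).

+$347.84 billion

Discount-window loan $24 billion: reserves +$24B, deposits 0.
Government spending $163 billion: reserves +$163B, deposits +$163B.
Asset sale (to non-banks) $145 billion: reserves −$145B, deposits −$145B.
Currency deposit $334 billion: reserves +$334B, deposits +$334B.
Totals: Δreserves = +$376B, Δdeposits = +$352B.
Δrequired reserves = 8% × +$352B = +$28.16B.
Δexcess reserves = Δreserves − Δrequired = +$376B − (+$28.16B) = +$347.84 billion.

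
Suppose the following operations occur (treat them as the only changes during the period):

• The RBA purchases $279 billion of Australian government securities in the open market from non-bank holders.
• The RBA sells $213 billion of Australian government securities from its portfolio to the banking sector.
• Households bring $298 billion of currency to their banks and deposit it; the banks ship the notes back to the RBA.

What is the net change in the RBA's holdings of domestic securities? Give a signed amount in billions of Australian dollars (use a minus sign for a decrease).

+$66 billion

Asset purchase (from non-banks) $279 billion: securities added to the RBA's portfolio → +$279B.
OMO sale (to banks) $213 billion: securities removed from the RBA's portfolio → −$213B.
Currency deposit $298 billion: the RBA's securities portfolio is untouched → 0.
Net: 279 − 213 + 0 = +$66 billion.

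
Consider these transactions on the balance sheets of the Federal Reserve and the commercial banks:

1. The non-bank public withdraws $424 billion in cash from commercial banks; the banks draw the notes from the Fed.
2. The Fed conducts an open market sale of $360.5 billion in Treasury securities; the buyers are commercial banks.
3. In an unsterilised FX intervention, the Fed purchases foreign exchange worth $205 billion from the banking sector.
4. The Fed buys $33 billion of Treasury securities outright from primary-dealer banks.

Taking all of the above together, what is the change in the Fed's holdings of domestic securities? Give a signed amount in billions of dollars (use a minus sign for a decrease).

-$327.5 billion

Fed balance sheet:
  Assets:      Securities −$327.5B, Foreign assets +$205B
  Liabilities: Bank reserves −$546.5B, Currency in circulation +$424B
Commercial banking system:
  Assets:      Reserves at CB −$546.5B, Securities +$327.5B, Foreign assets −$205B
  Liabilities: Checkable deposits −$424B
So the change in the Fed's holdings of domestic securities is -$327.5 billion.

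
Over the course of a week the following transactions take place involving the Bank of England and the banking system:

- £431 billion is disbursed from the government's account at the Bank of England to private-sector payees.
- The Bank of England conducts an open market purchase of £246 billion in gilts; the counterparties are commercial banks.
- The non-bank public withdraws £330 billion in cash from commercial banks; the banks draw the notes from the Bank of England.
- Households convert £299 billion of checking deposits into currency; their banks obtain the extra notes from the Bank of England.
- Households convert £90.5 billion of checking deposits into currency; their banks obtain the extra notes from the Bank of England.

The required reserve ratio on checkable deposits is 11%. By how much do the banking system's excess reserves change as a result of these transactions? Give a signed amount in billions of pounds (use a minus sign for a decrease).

Government spending £431 billion: reserves +£431B, deposits +£431B.
OMO purchase (from banks) £246 billion: reserves +£246B, deposits 0.
Currency withdrawal £330 billion: reserves −£330B, deposits −£330B.
Currency withdrawal £299 billion: reserves −£299B, deposits −£299B.
Currency withdrawal £90.5 billion: reserves −£90.5B, deposits −£90.5B.
Totals: Δreserves = −£42.5B, Δdeposits = −£288.5B.
Δrequired reserves = 11% × −£288.5B = −£31.735B.
Δexcess reserves = Δreserves − Δrequired = −£42.5B − (−£31.735B) = -£10.765 billion.

-£10.765 billion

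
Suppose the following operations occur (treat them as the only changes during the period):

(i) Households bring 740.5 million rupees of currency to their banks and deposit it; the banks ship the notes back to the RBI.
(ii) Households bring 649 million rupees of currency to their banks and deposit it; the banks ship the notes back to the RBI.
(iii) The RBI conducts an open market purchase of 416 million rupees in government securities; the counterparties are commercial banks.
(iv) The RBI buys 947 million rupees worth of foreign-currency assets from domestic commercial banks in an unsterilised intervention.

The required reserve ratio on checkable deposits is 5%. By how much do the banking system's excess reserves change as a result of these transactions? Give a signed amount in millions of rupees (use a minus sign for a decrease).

Currency deposit 740.5 million rupees: reserves +740.5M, deposits +740.5M.
Currency deposit 649 million rupees: reserves +649M, deposits +649M.
OMO purchase (from banks) 416 million rupees: reserves +416M, deposits 0.
FX purchase 947 million rupees: reserves +947M, deposits 0.
Totals: Δreserves = +2752.5M, Δdeposits = +1389.5M.
Δrequired reserves = 5% × +1389.5M = +69.475M.
Δexcess reserves = Δreserves − Δrequired = +2752.5M − (+69.475M) = +2683.025 million.

+2683.025 million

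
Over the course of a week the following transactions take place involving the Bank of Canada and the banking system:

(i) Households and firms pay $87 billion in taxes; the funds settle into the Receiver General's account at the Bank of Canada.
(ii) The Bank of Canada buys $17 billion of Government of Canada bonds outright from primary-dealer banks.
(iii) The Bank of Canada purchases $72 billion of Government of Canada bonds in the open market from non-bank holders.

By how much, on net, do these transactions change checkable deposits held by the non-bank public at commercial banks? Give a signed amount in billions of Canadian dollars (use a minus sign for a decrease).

-$15 billion

Bank of Canada balance sheet:
  Assets:      Securities +$89B
  Liabilities: Bank reserves +$2B, Government deposits +$87B
Commercial banking system:
  Assets:      Reserves at CB +$2B, Securities −$17B
  Liabilities: Checkable deposits −$15B
So the change in checkable deposits held by the non-bank public at commercial banks is -$15 billion.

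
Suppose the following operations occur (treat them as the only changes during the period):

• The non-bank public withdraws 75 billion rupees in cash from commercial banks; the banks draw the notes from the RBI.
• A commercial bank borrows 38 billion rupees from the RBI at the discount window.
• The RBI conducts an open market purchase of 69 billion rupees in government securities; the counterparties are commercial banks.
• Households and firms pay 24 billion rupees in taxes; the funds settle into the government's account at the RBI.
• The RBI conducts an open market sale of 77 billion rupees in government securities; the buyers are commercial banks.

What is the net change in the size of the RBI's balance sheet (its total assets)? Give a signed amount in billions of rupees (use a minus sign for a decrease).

+30 billion

RBI balance sheet:
  Assets:      Securities −8B, Loans to banks +38B
  Liabilities: Bank reserves −69B, Currency in circulation +75B, Government deposits +24B
Change in total RBI assets = +30 billion.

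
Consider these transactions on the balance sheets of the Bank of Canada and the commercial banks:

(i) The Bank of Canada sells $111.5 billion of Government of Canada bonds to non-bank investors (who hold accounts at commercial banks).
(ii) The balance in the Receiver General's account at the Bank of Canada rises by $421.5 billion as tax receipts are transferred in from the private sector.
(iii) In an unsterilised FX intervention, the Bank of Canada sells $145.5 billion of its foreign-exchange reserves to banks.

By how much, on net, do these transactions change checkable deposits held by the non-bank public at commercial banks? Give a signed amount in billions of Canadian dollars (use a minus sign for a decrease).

-$533 billion

Asset sale (to non-banks) $111.5 billion: non-bank counterparties' bank balances fall → −$111.5B.
Government account inflow $421.5 billion: non-bank counterparties' bank balances fall → −$421.5B.
FX sale $145.5 billion: the counterparty is a bank, so public deposits are unchanged → 0.
Net: −111.5 − 421.5 + 0 = -$533 billion.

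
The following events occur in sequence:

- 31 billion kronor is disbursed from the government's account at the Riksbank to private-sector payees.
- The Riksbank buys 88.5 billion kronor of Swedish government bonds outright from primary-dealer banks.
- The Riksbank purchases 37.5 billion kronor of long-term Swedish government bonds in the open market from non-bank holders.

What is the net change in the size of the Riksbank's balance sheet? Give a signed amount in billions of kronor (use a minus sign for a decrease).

+126 billion

Government spending 31 billion kronor: only the composition of liabilities changes → 0.
OMO purchase (from banks) 88.5 billion kronor: a Riksbank asset is acquired → +88.5B.
Asset purchase (from non-banks) 37.5 billion kronor: a Riksbank asset is acquired → +37.5B.
Net: 0 + 88.5 + 37.5 = +126 billion.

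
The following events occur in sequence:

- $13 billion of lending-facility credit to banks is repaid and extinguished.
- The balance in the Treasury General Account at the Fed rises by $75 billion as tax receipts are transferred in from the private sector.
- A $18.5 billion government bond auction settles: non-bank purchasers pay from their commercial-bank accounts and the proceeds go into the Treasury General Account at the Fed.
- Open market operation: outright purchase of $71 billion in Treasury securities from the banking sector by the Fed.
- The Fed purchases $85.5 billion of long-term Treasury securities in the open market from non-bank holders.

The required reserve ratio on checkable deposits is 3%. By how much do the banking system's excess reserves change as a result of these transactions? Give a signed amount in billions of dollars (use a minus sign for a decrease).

Discount-window repayment $13 billion: reserves −$13B, deposits 0.
Government account inflow $75 billion: reserves −$75B, deposits −$75B.
Government account inflow $18.5 billion: reserves −$18.5B, deposits −$18.5B.
OMO purchase (from banks) $71 billion: reserves +$71B, deposits 0.
Asset purchase (from non-banks) $85.5 billion: reserves +$85.5B, deposits +$85.5B.
Totals: Δreserves = +$50B, Δdeposits = −$8B.
Δrequired reserves = 3% × −$8B = −$0.24B.
Δexcess reserves = Δreserves − Δrequired = +$50B − (−$0.24B) = +$50.24 billion.

+$50.24 billion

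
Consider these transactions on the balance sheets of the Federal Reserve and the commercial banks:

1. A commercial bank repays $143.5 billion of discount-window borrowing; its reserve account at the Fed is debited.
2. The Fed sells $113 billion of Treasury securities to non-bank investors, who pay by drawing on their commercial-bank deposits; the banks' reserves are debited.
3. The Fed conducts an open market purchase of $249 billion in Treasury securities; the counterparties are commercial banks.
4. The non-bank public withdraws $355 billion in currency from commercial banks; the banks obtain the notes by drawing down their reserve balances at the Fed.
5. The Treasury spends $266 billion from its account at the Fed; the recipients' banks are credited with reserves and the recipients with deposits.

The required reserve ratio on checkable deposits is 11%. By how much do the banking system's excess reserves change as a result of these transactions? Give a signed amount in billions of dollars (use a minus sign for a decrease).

Discount-window repayment $143.5 billion: reserves −$143.5B, deposits 0.
Asset sale (to non-banks) $113 billion: reserves −$113B, deposits −$113B.
OMO purchase (from banks) $249 billion: reserves +$249B, deposits 0.
Currency withdrawal $355 billion: reserves −$355B, deposits −$355B.
Government spending $266 billion: reserves +$266B, deposits +$266B.
Totals: Δreserves = −$96.5B, Δdeposits = −$202B.
Δrequired reserves = 11% × −$202B = −$22.22B.
Δexcess reserves = Δreserves − Δrequired = −$96.5B − (−$22.22B) = -$74.28 billion.

-$74.28 billion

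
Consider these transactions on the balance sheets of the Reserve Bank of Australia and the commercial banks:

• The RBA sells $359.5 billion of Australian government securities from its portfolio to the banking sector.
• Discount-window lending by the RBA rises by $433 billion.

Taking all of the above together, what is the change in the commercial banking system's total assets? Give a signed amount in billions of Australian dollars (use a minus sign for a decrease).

OMO sale (to banks) $359.5 billion: just an asset swap on bank balance sheets → 0.
Discount-window loan $433 billion: bank balance sheets expand → +$433B.
Net: 0 + 433 = +$433 billion.

+$433 billion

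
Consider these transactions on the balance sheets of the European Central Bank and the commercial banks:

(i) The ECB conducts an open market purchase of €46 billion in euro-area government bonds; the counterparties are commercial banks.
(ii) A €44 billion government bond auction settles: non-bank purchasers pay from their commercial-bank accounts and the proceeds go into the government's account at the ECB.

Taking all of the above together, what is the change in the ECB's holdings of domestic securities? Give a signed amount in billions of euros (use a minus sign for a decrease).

OMO purchase (from banks) €46 billion: securities added to the ECB's portfolio → +€46B.
Government account inflow €44 billion: the ECB's securities portfolio is untouched → 0.
Net: 46 + 0 = +€46 billion.

+€46 billion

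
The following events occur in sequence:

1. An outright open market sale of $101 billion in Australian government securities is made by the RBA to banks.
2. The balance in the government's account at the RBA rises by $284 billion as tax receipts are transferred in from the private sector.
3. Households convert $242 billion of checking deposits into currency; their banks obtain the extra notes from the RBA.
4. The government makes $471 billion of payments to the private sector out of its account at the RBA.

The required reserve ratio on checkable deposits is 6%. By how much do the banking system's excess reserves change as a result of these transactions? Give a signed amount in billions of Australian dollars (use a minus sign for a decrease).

OMO sale (to banks) $101 billion: reserves −$101B, deposits 0.
Government account inflow $284 billion: reserves −$284B, deposits −$284B.
Currency withdrawal $242 billion: reserves −$242B, deposits −$242B.
Government spending $471 billion: reserves +$471B, deposits +$471B.
Totals: Δreserves = −$156B, Δdeposits = −$55B.
Δrequired reserves = 6% × −$55B = −$3.3B.
Δexcess reserves = Δreserves − Δrequired = −$156B − (−$3.3B) = -$152.7 billion.

-$152.7 billion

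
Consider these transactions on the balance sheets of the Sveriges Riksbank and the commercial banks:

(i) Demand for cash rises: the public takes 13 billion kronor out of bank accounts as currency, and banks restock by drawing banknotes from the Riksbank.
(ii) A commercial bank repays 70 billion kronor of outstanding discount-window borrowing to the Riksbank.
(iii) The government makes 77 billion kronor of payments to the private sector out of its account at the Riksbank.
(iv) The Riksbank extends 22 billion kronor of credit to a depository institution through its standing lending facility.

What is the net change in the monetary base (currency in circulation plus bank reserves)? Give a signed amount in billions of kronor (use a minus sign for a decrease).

+29 billion

Riksbank balance sheet:
  Assets:      Loans to banks −48B
  Liabilities: Bank reserves +16B, Currency in circulation +13B, Government deposits −77B
Monetary base = currency + reserves: +13B + (+16B) = +29 billion.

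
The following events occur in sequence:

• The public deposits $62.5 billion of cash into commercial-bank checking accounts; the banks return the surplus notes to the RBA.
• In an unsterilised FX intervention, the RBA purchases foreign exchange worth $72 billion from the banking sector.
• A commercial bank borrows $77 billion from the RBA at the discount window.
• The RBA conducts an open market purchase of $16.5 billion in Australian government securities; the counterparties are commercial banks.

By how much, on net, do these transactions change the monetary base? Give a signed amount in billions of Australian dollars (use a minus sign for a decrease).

Currency deposit $62.5 billion: just a shift between currency and reserves — both are base money → 0.
FX purchase $72 billion: RBA balance sheet expands → +$72B.
Discount-window loan $77 billion: RBA balance sheet expands → +$77B.
OMO purchase (from banks) $16.5 billion: RBA balance sheet expands → +$16.5B.
Net: 0 + 72 + 77 + 16.5 = +$165.5 billion.

+$165.5 billion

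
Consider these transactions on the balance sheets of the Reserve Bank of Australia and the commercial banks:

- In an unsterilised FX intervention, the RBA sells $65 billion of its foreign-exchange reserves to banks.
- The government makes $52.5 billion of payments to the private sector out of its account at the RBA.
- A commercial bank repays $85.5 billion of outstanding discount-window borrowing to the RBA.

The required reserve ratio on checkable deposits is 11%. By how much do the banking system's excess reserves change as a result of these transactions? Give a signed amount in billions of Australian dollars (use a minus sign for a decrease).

-$103.775 billion

FX sale $65 billion: reserves −$65B, deposits 0.
Government spending $52.5 billion: reserves +$52.5B, deposits +$52.5B.
Discount-window repayment $85.5 billion: reserves −$85.5B, deposits 0.
Totals: Δreserves = −$98B, Δdeposits = +$52.5B.
Δrequired reserves = 11% × +$52.5B = +$5.775B.
Δexcess reserves = Δreserves − Δrequired = −$98B − (+$5.775B) = -$103.775 billion.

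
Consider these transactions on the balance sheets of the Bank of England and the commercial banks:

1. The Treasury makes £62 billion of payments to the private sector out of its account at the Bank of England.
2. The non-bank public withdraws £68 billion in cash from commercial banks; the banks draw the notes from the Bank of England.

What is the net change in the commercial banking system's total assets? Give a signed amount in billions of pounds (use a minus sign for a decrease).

Bank of England balance sheet:
  Assets:      no change
  Liabilities: Bank reserves −£6B, Currency in circulation +£68B, Government deposits −£62B
Commercial banking system:
  Assets:      Reserves at CB −£6B
  Liabilities: Checkable deposits −£6B
Change in total bank assets = -£6 billion.

-£6 billion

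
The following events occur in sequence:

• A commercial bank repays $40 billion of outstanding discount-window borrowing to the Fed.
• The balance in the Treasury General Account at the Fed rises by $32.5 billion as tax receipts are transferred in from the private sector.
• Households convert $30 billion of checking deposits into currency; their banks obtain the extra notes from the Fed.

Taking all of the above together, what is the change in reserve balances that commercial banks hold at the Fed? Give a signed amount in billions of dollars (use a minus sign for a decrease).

Discount-window repayment $40 billion: repayment is debited from reserves → −$40B.
Government account inflow $32.5 billion: funds move from bank reserves into the government account → −$32.5B.
Currency withdrawal $30 billion: banks swap reserves for currency → −$30B.
Net: −40 − 32.5 − 30 = -$102.5 billion.

-$102.5 billion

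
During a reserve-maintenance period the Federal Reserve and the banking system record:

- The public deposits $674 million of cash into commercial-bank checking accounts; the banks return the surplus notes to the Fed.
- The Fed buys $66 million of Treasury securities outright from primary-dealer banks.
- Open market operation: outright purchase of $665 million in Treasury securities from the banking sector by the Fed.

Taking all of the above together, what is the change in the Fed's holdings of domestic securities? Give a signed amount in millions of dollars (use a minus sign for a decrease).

+$731 million

Currency deposit $674 million: the Fed's securities portfolio is untouched → 0.
OMO purchase (from banks) $66 million: securities added to the Fed's portfolio → +$66M.
OMO purchase (from banks) $665 million: securities added to the Fed's portfolio → +$665M.
Net: 0 + 66 + 665 = +$731 million.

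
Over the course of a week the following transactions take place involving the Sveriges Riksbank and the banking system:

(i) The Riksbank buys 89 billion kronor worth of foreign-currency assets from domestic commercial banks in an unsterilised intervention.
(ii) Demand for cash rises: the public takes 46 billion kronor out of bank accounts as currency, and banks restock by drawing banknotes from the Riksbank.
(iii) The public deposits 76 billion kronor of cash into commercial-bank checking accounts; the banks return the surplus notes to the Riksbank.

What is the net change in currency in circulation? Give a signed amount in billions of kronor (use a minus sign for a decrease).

Riksbank balance sheet:
  Assets:      Foreign assets +89B
  Liabilities: Bank reserves +119B, Currency in circulation −30B
So the change in currency in circulation is -30 billion.

-30 billion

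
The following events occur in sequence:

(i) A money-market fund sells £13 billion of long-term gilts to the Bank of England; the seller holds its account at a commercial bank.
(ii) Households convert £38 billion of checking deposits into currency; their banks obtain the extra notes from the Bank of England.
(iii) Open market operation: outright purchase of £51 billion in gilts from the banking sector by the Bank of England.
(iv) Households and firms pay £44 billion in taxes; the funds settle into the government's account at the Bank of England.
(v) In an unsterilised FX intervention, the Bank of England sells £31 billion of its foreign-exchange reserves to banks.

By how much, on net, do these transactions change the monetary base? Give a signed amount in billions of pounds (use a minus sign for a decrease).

Bank of England balance sheet:
  Assets:      Securities +£64B, Foreign assets −£31B
  Liabilities: Bank reserves −£49B, Currency in circulation +£38B, Government deposits +£44B
Monetary base = currency + reserves: +£38B + (−£49B) = -£11 billion.

-£11 billion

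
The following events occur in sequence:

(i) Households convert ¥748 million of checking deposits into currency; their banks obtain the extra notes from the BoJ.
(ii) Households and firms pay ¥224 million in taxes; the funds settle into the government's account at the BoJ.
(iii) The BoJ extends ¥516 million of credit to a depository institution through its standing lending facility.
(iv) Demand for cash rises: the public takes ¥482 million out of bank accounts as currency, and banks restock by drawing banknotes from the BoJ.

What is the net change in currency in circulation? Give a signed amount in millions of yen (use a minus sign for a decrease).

Currency withdrawal ¥748 million: notes leave the central bank → +¥748M.
Government account inflow ¥224 million: no currency enters or leaves circulation → 0.
Discount-window loan ¥516 million: no currency enters or leaves circulation → 0.
Currency withdrawal ¥482 million: notes leave the central bank → +¥482M.
Net: 748 + 0 + 0 + 482 = +¥1230 million.

+¥1230 million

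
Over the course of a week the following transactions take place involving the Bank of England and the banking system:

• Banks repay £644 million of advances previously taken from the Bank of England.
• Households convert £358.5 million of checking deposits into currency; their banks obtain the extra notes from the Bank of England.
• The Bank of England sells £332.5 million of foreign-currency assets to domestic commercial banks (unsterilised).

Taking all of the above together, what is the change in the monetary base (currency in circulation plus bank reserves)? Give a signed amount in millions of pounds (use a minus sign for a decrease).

-£976.5 million

Discount-window repayment £644 million: Bank of England balance sheet contracts → −£644M.
Currency withdrawal £358.5 million: just a shift between currency and reserves — both are base money → 0.
FX sale £332.5 million: Bank of England balance sheet contracts → −£332.5M.
Net: −644 + 0 − 332.5 = -£976.5 million.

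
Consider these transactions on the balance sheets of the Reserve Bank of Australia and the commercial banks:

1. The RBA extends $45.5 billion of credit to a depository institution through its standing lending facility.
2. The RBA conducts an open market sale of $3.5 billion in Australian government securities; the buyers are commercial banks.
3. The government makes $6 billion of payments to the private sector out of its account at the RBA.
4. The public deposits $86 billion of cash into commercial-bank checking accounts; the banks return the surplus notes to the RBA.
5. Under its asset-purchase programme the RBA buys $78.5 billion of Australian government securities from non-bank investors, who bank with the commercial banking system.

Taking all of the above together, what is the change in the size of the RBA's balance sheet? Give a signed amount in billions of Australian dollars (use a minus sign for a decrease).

Discount-window loan $45.5 billion: an RBA asset is acquired → +$45.5B.
OMO sale (to banks) $3.5 billion: an RBA asset is shed → −$3.5B.
Government spending $6 billion: only the composition of liabilities changes → 0.
Currency deposit $86 billion: only the composition of liabilities changes → 0.
Asset purchase (from non-banks) $78.5 billion: an RBA asset is acquired → +$78.5B.
Net: 45.5 − 3.5 + 0 + 0 + 78.5 = +$120.5 billion.

+$120.5 billion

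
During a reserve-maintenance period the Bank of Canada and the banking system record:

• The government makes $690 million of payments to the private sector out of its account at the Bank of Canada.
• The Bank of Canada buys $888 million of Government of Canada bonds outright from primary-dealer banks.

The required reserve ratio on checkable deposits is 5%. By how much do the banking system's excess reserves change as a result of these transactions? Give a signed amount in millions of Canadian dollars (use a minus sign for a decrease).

+$1543.5 million

Government spending $690 million: reserves +$690M, deposits +$690M.
OMO purchase (from banks) $888 million: reserves +$888M, deposits 0.
Totals: Δreserves = +$1578M, Δdeposits = +$690M.
Δrequired reserves = 5% × +$690M = +$34.5M.
Δexcess reserves = Δreserves − Δrequired = +$1578M − (+$34.5M) = +$1543.5 million.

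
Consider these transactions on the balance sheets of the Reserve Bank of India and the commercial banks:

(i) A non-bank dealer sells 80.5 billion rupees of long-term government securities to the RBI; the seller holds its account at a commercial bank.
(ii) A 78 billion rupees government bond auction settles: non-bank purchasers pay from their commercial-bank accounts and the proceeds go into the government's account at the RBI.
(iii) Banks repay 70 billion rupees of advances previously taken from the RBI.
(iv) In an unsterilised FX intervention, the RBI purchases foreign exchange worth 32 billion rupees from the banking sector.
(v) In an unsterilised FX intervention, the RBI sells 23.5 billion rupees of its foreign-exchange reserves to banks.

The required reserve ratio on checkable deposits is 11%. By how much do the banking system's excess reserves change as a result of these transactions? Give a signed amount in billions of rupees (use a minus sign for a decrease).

Asset purchase (from non-banks) 80.5 billion rupees: reserves +80.5B, deposits +80.5B.
Government account inflow 78 billion rupees: reserves −78B, deposits −78B.
Discount-window repayment 70 billion rupees: reserves −70B, deposits 0.
FX purchase 32 billion rupees: reserves +32B, deposits 0.
FX sale 23.5 billion rupees: reserves −23.5B, deposits 0.
Totals: Δreserves = −59B, Δdeposits = +2.5B.
Δrequired reserves = 11% × +2.5B = +0.275B.
Δexcess reserves = Δreserves − Δrequired = −59B − (+0.275B) = -59.275 billion.

-59.275 billion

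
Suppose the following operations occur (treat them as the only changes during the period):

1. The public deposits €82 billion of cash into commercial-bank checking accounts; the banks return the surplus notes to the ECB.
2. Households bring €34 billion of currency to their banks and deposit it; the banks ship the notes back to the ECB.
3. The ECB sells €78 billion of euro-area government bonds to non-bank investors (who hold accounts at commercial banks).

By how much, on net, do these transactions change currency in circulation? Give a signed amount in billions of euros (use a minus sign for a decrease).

-€116 billion

ECB balance sheet:
  Assets:      Securities −€78B
  Liabilities: Bank reserves +€38B, Currency in circulation −€116B
Commercial banking system:
  Assets:      Reserves at CB +€38B
  Liabilities: Checkable deposits +€38B
So the change in currency in circulation is -€116 billion.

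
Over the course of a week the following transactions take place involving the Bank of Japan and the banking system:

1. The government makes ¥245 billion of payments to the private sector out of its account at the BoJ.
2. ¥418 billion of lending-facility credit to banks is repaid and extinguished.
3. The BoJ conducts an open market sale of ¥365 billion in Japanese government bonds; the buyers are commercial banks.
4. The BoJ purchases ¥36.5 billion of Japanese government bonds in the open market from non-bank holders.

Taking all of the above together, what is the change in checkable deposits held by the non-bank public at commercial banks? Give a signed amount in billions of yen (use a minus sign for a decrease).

+¥281.5 billion

BoJ balance sheet:
  Assets:      Securities −¥328.5B, Loans to banks −¥418B
  Liabilities: Bank reserves −¥501.5B, Government deposits −¥245B
Commercial banking system:
  Assets:      Reserves at CB −¥501.5B, Securities +¥365B
  Liabilities: Checkable deposits +¥281.5B, Borrowings from CB −¥418B
So the change in checkable deposits held by the non-bank public at commercial banks is +¥281.5 billion.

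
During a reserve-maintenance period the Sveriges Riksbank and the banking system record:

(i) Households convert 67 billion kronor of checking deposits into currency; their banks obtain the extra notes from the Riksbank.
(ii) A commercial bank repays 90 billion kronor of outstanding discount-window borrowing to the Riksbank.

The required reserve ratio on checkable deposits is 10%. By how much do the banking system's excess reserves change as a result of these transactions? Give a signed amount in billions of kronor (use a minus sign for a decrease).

Currency withdrawal 67 billion kronor: reserves −67B, deposits −67B.
Discount-window repayment 90 billion kronor: reserves −90B, deposits 0.
Totals: Δreserves = −157B, Δdeposits = −67B.
Δrequired reserves = 10% × −67B = −6.7B.
Δexcess reserves = Δreserves − Δrequired = −157B − (−6.7B) = -150.3 billion.

-150.3 billion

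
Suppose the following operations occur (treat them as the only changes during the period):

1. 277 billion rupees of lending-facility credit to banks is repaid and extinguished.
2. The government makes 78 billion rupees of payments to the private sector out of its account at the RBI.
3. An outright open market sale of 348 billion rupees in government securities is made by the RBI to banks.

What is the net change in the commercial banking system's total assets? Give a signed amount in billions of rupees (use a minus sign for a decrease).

-199 billion

RBI balance sheet:
  Assets:      Securities −348B, Loans to banks −277B
  Liabilities: Bank reserves −547B, Government deposits −78B
Commercial banking system:
  Assets:      Reserves at CB −547B, Securities +348B
  Liabilities: Checkable deposits +78B, Borrowings from CB −277B
Change in total bank assets = -199 billion.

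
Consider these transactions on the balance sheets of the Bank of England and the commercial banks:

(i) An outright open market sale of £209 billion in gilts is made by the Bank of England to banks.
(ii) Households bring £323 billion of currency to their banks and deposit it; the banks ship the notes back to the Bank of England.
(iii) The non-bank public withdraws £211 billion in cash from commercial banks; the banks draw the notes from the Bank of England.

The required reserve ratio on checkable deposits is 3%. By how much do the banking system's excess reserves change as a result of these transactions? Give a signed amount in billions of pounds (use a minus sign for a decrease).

OMO sale (to banks) £209 billion: reserves −£209B, deposits 0.
Currency deposit £323 billion: reserves +£323B, deposits +£323B.
Currency withdrawal £211 billion: reserves −£211B, deposits −£211B.
Totals: Δreserves = −£97B, Δdeposits = +£112B.
Δrequired reserves = 3% × +£112B = +£3.36B.
Δexcess reserves = Δreserves − Δrequired = −£97B − (+£3.36B) = -£100.36 billion.

-£100.36 billion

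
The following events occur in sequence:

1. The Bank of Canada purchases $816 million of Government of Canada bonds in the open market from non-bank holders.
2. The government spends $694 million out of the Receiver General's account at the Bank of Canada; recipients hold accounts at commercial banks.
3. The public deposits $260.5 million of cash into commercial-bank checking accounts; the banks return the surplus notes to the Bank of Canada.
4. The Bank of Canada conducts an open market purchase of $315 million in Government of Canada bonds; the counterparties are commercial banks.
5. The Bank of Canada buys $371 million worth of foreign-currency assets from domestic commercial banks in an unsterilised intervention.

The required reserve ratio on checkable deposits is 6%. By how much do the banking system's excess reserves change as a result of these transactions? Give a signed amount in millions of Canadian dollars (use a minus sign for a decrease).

+$2350.27 million

Asset purchase (from non-banks) $816 million: reserves +$816M, deposits +$816M.
Government spending $694 million: reserves +$694M, deposits +$694M.
Currency deposit $260.5 million: reserves +$260.5M, deposits +$260.5M.
OMO purchase (from banks) $315 million: reserves +$315M, deposits 0.
FX purchase $371 million: reserves +$371M, deposits 0.
Totals: Δreserves = +$2456.5M, Δdeposits = +$1770.5M.
Δrequired reserves = 6% × +$1770.5M = +$106.23M.
Δexcess reserves = Δreserves − Δrequired = +$2456.5M − (+$106.23M) = +$2350.27 million.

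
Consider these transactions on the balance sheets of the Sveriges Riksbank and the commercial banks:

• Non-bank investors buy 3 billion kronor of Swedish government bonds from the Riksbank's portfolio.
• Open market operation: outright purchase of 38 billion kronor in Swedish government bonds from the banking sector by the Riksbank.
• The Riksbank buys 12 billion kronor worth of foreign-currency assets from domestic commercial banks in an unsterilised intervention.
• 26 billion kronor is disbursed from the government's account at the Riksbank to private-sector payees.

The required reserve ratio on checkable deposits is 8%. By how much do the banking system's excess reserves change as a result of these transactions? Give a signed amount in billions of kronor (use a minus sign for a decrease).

+71.16 billion

Asset sale (to non-banks) 3 billion kronor: reserves −3B, deposits −3B.
OMO purchase (from banks) 38 billion kronor: reserves +38B, deposits 0.
FX purchase 12 billion kronor: reserves +12B, deposits 0.
Government spending 26 billion kronor: reserves +26B, deposits +26B.
Totals: Δreserves = +73B, Δdeposits = +23B.
Δrequired reserves = 8% × +23B = +1.84B.
Δexcess reserves = Δreserves − Δrequired = +73B − (+1.84B) = +71.16 billion.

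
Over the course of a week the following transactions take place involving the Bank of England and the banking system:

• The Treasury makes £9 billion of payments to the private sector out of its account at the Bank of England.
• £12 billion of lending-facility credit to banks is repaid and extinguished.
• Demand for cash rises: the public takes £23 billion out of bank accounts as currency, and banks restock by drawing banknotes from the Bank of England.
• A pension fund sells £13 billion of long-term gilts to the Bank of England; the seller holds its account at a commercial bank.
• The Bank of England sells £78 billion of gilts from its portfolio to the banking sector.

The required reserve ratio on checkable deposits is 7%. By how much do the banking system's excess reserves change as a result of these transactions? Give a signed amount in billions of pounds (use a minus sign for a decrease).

-£90.93 billion

Government spending £9 billion: reserves +£9B, deposits +£9B.
Discount-window repayment £12 billion: reserves −£12B, deposits 0.
Currency withdrawal £23 billion: reserves −£23B, deposits −£23B.
Asset purchase (from non-banks) £13 billion: reserves +£13B, deposits +£13B.
OMO sale (to banks) £78 billion: reserves −£78B, deposits 0.
Totals: Δreserves = −£91B, Δdeposits = −£1B.
Δrequired reserves = 7% × −£1B = −£0.07B.
Δexcess reserves = Δreserves − Δrequired = −£91B − (−£0.07B) = -£90.93 billion.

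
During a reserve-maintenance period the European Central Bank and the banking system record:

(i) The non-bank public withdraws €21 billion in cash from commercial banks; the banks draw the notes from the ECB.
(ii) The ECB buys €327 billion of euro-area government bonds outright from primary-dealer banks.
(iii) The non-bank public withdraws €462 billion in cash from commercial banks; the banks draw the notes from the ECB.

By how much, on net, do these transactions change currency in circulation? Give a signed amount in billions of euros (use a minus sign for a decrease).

+€483 billion

Currency withdrawal €21 billion: notes leave the central bank → +€21B.
OMO purchase (from banks) €327 billion: no currency enters or leaves circulation → 0.
Currency withdrawal €462 billion: notes leave the central bank → +€462B.
Net: 21 + 0 + 462 = +€483 billion.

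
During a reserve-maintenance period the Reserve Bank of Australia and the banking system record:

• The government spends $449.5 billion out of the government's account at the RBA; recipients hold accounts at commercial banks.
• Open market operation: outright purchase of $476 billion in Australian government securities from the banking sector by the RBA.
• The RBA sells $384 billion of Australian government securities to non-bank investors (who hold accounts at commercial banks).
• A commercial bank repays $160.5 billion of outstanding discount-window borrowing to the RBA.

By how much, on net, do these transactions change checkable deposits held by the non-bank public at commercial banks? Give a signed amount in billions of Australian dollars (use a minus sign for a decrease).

Government spending $449.5 billion: non-bank counterparties' bank balances rise → +$449.5B.
OMO purchase (from banks) $476 billion: the counterparty is a bank, so public deposits are unchanged → 0.
Asset sale (to non-banks) $384 billion: non-bank counterparties' bank balances fall → −$384B.
Discount-window repayment $160.5 billion: the counterparty is a bank, so public deposits are unchanged → 0.
Net: 449.5 + 0 − 384 + 0 = +$65.5 billion.

+$65.5 billion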